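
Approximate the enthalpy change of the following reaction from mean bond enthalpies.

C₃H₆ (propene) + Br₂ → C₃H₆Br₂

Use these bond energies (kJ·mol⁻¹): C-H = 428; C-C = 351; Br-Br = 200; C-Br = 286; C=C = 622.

ΔH ≈ −101 kJ

Bonds broken (reactants):
  Br-Br: 1 × 200 = 200
  C-C: 1 × 351 = 351
  C-H: 6 × 428 = 2568
  C=C: 1 × 622 = 622
  Σ(broken) = 3741 kJ
Bonds formed (products):
  C-Br: 2 × 286 = 572
  C-C: 2 × 351 = 702
  C-H: 6 × 428 = 2568
  Σ(formed) = 3842 kJ
ΔH = Σ(broken) − Σ(formed) = 3741 − 3842 = −101 kJ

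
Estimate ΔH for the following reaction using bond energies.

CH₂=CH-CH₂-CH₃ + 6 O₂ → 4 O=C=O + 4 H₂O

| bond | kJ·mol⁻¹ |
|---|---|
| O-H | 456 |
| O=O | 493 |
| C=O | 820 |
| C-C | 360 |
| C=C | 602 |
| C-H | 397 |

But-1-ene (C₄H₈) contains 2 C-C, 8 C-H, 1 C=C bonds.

Bonds broken (reactants):
  C-C: 2 × 360 = 720
  C-H: 8 × 397 = 3176
  C=C: 1 × 602 = 602
  O=O: 6 × 493 = 2958
  Σ(broken) = 7456 kJ
Bonds formed (products):
  C=O: 8 × 820 = 6560
  O-H: 8 × 456 = 3648
  Σ(formed) = 10208 kJ
ΔH = Σ(broken) − Σ(formed) = 7456 − 10208 = −2752 kJ

ΔH ≈ −2752 kJ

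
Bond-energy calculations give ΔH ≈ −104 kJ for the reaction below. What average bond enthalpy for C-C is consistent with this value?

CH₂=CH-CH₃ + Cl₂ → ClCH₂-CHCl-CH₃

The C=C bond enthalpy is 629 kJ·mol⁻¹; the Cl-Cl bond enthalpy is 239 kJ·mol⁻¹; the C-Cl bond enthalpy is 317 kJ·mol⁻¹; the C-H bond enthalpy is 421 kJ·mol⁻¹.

D(C-C) ≈ 338 kJ/mol

Let D be the C-C bond energy.
Σ(broken) = 1×D + 6×421 + 1×629 + 1×239 = 3394 + D
Σ(formed) = 2×D + 2×317 + 6×421 = 3160 + 2D
ΔH = Σ(broken) − Σ(formed) = (3394 + D) − (3160 + 2D) = +234 − D
Setting this equal to −104 kJ gives D = 338 kJ/mol.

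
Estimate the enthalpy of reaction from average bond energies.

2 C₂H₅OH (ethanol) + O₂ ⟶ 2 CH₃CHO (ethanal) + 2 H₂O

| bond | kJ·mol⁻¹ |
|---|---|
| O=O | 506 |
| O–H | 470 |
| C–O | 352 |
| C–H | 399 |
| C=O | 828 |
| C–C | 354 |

ΔH ≈ −588 kJ

Bonds broken (reactants):
  C–C: 2 × 354 = 708
  C–H: 10 × 399 = 3990
  C–O: 2 × 352 = 704
  O–H: 2 × 470 = 940
  O=O: 1 × 506 = 506
  Σ(broken) = 6848 kJ
Bonds formed (products):
  C–C: 2 × 354 = 708
  C–H: 8 × 399 = 3192
  C=O: 2 × 828 = 1656
  O–H: 4 × 470 = 1880
  Σ(formed) = 7436 kJ
ΔH = Σ(broken) − Σ(formed) = 6848 − 7436 = −588 kJ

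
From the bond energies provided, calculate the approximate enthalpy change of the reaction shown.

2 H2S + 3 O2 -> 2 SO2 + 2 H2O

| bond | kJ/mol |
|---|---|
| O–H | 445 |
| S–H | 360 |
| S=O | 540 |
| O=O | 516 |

Bonds broken (reactants):
  O=O: 3 × 516 = 1548
  S–H: 4 × 360 = 1440
  Σ(broken) = 2988 kJ
Bonds formed (products):
  O–H: 4 × 445 = 1780
  S=O: 4 × 540 = 2160
  Σ(formed) = 3940 kJ
ΔH = Σ(broken) − Σ(formed) = 2988 − 3940 = −952 kJ

ΔH ≈ −952 kJ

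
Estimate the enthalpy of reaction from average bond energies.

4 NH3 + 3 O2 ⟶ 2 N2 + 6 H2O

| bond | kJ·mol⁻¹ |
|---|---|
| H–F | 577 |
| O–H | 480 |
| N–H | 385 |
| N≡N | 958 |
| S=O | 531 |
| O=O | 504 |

ΔH ≈ −1544 kJ

Bonds broken (reactants):
  N–H: 12 × 385 = 4620
  O=O: 3 × 504 = 1512
  Σ(broken) = 6132 kJ
Bonds formed (products):
  N≡N: 2 × 958 = 1916
  O–H: 12 × 480 = 5760
  Σ(formed) = 7676 kJ
ΔH = Σ(broken) − Σ(formed) = 6132 − 7676 = −1544 kJ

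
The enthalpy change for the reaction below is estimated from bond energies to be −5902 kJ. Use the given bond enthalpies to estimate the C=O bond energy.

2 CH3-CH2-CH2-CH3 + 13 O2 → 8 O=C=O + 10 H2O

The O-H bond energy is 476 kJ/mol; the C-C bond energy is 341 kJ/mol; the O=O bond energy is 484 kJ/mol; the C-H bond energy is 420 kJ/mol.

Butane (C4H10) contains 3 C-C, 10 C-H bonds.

Let D be the C=O bond energy.
Σ(broken) = 6×341 + 20×420 + 13×484 = 16738
Σ(formed) = 16×D + 20×476 = 9520 + 16D
ΔH = Σ(broken) − Σ(formed) = (16738) − (9520 + 16D) = +7218 − 16D
Setting this equal to −5902 kJ gives 16D = 13120, so D = 820 kJ/mol.

D(C=O) ≈ 820 kJ/mol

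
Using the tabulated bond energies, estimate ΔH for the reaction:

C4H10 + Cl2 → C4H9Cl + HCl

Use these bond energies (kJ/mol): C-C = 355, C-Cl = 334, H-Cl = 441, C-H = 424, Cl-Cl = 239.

Bonds broken (reactants):
  C-C: 3 × 355 = 1065
  C-H: 10 × 424 = 4240
  Cl-Cl: 1 × 239 = 239
  Σ(broken) = 5544 kJ
Bonds formed (products):
  C-C: 3 × 355 = 1065
  C-Cl: 1 × 334 = 334
  C-H: 9 × 424 = 3816
  H-Cl: 1 × 441 = 441
  Σ(formed) = 5656 kJ
ΔH = Σ(broken) − Σ(formed) = 5544 − 5656 = −112 kJ

ΔH ≈ −112 kJ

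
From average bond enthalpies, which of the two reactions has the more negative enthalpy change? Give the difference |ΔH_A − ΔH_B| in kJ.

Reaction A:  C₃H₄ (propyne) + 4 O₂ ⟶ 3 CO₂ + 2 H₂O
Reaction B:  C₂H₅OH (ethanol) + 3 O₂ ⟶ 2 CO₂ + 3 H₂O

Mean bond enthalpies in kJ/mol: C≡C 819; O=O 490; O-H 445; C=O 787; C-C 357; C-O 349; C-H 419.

Reaction A:
  Bonds broken (reactants):
    C≡C: 1 × 819 = 819
    C-C: 1 × 357 = 357
    C-H: 4 × 419 = 1676
    O=O: 4 × 490 = 1960
    Σ(broken) = 4812 kJ
  Bonds formed (products):
    C=O: 6 × 787 = 4722
    O-H: 4 × 445 = 1780
    Σ(formed) = 6502 kJ
  ΔH_A = 4812 − 6502 = −1690 kJ
Reaction B:
  Bonds broken (reactants):
    C-C: 1 × 357 = 357
    C-H: 5 × 419 = 2095
    C-O: 1 × 349 = 349
    O-H: 1 × 445 = 445
    O=O: 3 × 490 = 1470
    Σ(broken) = 4716 kJ
  Bonds formed (products):
    C=O: 4 × 787 = 3148
    O-H: 6 × 445 = 2670
    Σ(formed) = 5818 kJ
  ΔH_B = 4716 − 5818 = −1102 kJ
ΔH_A − ΔH_B = −588 kJ, so reaction A has the more negative ΔH; |ΔH_A − ΔH_B| = 588 kJ.

Reaction A, by 588 kJ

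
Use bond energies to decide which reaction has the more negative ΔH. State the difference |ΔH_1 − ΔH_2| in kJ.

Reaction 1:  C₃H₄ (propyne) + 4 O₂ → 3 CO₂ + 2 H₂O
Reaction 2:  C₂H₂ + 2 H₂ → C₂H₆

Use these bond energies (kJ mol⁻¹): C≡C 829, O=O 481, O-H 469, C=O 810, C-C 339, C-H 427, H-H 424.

Reaction 1, by 1566 kJ

Reaction 1:
  Bonds broken (reactants):
    C≡C: 1 × 829 = 829
    C-C: 1 × 339 = 339
    C-H: 4 × 427 = 1708
    O=O: 4 × 481 = 1924
    Σ(broken) = 4800 kJ
  Bonds formed (products):
    C=O: 6 × 810 = 4860
    O-H: 4 × 469 = 1876
    Σ(formed) = 6736 kJ
  ΔH_1 = 4800 − 6736 = −1936 kJ
Reaction 2:
  Bonds broken (reactants):
    C≡C: 1 × 829 = 829
    C-H: 2 × 427 = 854
    H-H: 2 × 424 = 848
    Σ(broken) = 2531 kJ
  Bonds formed (products):
    C-C: 1 × 339 = 339
    C-H: 6 × 427 = 2562
    Σ(formed) = 2901 kJ
  ΔH_2 = 2531 − 2901 = −370 kJ
ΔH_1 − ΔH_2 = −1566 kJ, so reaction 1 has the more negative ΔH; |ΔH_1 − ΔH_2| = 1566 kJ.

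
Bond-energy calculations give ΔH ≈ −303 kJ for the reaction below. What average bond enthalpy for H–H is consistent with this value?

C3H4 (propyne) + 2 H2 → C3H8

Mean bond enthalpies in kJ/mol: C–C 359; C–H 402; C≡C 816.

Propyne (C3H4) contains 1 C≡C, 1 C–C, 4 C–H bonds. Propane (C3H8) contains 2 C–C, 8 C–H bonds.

Let D be the H–H bond energy.
Σ(broken) = 1×816 + 1×359 + 4×402 + 2×D = 2783 + 2D
Σ(formed) = 2×359 + 8×402 = 3934
ΔH = Σ(broken) − Σ(formed) = (2783 + 2D) − (3934) = −1151 + 2D
Setting this equal to −303 kJ gives 2D = 848, so D = 424 kJ/mol.

D(H–H) ≈ 424 kJ/mol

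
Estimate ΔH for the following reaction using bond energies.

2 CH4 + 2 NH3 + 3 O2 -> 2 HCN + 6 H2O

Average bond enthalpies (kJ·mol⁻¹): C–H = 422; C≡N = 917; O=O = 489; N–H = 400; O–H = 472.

ΔH ≈ −1099 kJ

Bonds broken (reactants):
  C–H: 8 × 422 = 3376
  N–H: 6 × 400 = 2400
  O=O: 3 × 489 = 1467
  Σ(broken) = 7243 kJ
Bonds formed (products):
  C≡N: 2 × 917 = 1834
  C–H: 2 × 422 = 844
  O–H: 12 × 472 = 5664
  Σ(formed) = 8342 kJ
ΔH = Σ(broken) − Σ(formed) = 7243 − 8342 = −1099 kJ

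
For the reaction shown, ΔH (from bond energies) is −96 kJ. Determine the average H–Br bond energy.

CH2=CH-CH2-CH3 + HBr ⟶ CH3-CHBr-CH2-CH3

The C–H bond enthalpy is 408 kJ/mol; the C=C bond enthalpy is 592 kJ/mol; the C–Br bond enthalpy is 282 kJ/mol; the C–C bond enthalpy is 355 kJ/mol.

D(H–Br) ≈ 357 kJ/mol

Let D be the H–Br bond energy.
Σ(broken) = 2×355 + 8×408 + 1×592 + 1×D = 4566 + D
Σ(formed) = 1×282 + 3×355 + 9×408 = 5019
ΔH = Σ(broken) − Σ(formed) = (4566 + D) − (5019) = −453 + D
Setting this equal to −96 kJ gives D = 357 kJ/mol.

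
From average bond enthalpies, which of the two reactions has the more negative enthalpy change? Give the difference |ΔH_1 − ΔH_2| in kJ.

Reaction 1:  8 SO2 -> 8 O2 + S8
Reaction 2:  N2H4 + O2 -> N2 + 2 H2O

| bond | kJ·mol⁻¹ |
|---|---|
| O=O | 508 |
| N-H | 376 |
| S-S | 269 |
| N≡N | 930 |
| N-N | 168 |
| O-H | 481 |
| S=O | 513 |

Reaction 2, by 2666 kJ

Reaction 1:
  Bonds broken (reactants):
    S=O: 16 × 513 = 8208
    Σ(broken) = 8208 kJ
  Bonds formed (products):
    O=O: 8 × 508 = 4064
    S-S: 8 × 269 = 2152
    Σ(formed) = 6216 kJ
  ΔH_1 = 8208 − 6216 = +1992 kJ
Reaction 2:
  Bonds broken (reactants):
    N-H: 4 × 376 = 1504
    N-N: 1 × 168 = 168
    O=O: 1 × 508 = 508
    Σ(broken) = 2180 kJ
  Bonds formed (products):
    N≡N: 1 × 930 = 930
    O-H: 4 × 481 = 1924
    Σ(formed) = 2854 kJ
  ΔH_2 = 2180 − 2854 = −674 kJ
ΔH_1 − ΔH_2 = +2666 kJ, so reaction 2 has the more negative ΔH; |ΔH_1 − ΔH_2| = 2666 kJ.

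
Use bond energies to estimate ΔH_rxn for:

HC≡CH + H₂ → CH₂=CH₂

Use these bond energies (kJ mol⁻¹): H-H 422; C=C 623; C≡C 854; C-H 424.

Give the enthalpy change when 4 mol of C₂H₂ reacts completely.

ΔH = −780 kJ

Bonds broken (reactants):
  C≡C: 1 × 854 = 854
  C-H: 2 × 424 = 848
  H-H: 1 × 422 = 422
  Σ(broken) = 2124 kJ
Bonds formed (products):
  C-H: 4 × 424 = 1696
  C=C: 1 × 623 = 623
  Σ(formed) = 2319 kJ
ΔH = Σ(broken) − Σ(formed) = 2124 − 2319 = −195 kJ
For 4× the reaction as written: 4 × (−195) = −780 kJ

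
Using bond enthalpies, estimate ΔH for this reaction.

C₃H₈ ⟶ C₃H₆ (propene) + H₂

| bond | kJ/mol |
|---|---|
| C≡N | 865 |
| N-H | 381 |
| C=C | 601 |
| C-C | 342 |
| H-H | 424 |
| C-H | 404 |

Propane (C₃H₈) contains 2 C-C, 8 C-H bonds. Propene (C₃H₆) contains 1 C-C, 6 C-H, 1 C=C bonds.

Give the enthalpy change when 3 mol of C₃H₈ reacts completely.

Bonds broken (reactants):
  C-C: 2 × 342 = 684
  C-H: 8 × 404 = 3232
  Σ(broken) = 3916 kJ
Bonds formed (products):
  C-C: 1 × 342 = 342
  C-H: 6 × 404 = 2424
  C=C: 1 × 601 = 601
  H-H: 1 × 424 = 424
  Σ(formed) = 3791 kJ
ΔH = Σ(broken) − Σ(formed) = 3916 − 3791 = +125 kJ
For 3× the reaction as written: 3 × (+125) = +375 kJ

ΔH = +375 kJ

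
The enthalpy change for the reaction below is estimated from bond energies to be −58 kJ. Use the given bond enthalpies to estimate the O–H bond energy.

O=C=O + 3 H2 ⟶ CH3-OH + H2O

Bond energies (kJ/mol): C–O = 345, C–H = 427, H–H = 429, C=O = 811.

D(O–H) ≈ 447 kJ/mol

Let D be the O–H bond energy.
Σ(broken) = 2×811 + 3×429 = 2909
Σ(formed) = 3×427 + 1×345 + 3×D = 1626 + 3D
ΔH = Σ(broken) − Σ(formed) = (2909) − (1626 + 3D) = +1283 − 3D
Setting this equal to −58 kJ gives 3D = 1341, so D = 447 kJ/mol.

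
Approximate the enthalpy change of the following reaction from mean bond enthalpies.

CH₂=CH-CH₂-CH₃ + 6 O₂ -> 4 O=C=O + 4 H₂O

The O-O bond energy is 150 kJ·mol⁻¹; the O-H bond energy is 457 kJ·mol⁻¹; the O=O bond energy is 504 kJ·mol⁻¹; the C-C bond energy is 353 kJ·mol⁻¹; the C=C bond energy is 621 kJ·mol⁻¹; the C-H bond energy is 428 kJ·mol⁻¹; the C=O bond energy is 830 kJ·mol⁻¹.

Bonds broken (reactants):
  C-C: 2 × 353 = 706
  C-H: 8 × 428 = 3424
  C=C: 1 × 621 = 621
  O=O: 6 × 504 = 3024
  Σ(broken) = 7775 kJ
Bonds formed (products):
  C=O: 8 × 830 = 6640
  O-H: 8 × 457 = 3656
  Σ(formed) = 10296 kJ
ΔH = Σ(broken) − Σ(formed) = 7775 − 10296 = −2521 kJ

ΔH ≈ −2521 kJ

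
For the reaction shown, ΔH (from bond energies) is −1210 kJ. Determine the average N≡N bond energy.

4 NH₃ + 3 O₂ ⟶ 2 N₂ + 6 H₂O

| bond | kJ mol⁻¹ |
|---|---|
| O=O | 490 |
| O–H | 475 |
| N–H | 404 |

D(N≡N) ≈ 914 kJ/mol

Let D be the N≡N bond energy.
Σ(broken) = 12×404 + 3×490 = 6318
Σ(formed) = 2×D + 12×475 = 5700 + 2D
ΔH = Σ(broken) − Σ(formed) = (6318) − (5700 + 2D) = +618 − 2D
Setting this equal to −1210 kJ gives 2D = 1828, so D = 914 kJ/mol.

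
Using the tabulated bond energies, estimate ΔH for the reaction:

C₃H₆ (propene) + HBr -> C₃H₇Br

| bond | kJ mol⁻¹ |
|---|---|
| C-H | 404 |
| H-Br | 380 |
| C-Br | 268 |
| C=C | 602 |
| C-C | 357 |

ΔH ≈ −47 kJ

Bonds broken (reactants):
  C-C: 1 × 357 = 357
  C-H: 6 × 404 = 2424
  C=C: 1 × 602 = 602
  H-Br: 1 × 380 = 380
  Σ(broken) = 3763 kJ
Bonds formed (products):
  C-Br: 1 × 268 = 268
  C-C: 2 × 357 = 714
  C-H: 7 × 404 = 2828
  Σ(formed) = 3810 kJ
ΔH = Σ(broken) − Σ(formed) = 3763 − 3810 = −47 kJ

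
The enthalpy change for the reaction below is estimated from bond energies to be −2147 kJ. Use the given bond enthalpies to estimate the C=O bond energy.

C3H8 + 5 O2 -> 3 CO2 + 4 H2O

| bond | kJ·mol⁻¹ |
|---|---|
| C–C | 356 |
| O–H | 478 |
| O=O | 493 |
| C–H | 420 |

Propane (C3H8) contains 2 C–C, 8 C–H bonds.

D(C=O) ≈ 810 kJ/mol

Let D be the C=O bond energy.
Σ(broken) = 2×356 + 8×420 + 5×493 = 6537
Σ(formed) = 6×D + 8×478 = 3824 + 6D
ΔH = Σ(broken) − Σ(formed) = (6537) − (3824 + 6D) = +2713 − 6D
Setting this equal to −2147 kJ gives 6D = 4860, so D = 810 kJ/mol.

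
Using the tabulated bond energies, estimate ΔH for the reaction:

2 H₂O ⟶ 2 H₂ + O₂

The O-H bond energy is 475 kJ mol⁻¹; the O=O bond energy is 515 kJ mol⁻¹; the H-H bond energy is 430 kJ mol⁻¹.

Bonds broken (reactants):
  O-H: 4 × 475 = 1900
  Σ(broken) = 1900 kJ
Bonds formed (products):
  H-H: 2 × 430 = 860
  O=O: 1 × 515 = 515
  Σ(formed) = 1375 kJ
ΔH = Σ(broken) − Σ(formed) = 1900 − 1375 = +525 kJ

ΔH ≈ +525 kJ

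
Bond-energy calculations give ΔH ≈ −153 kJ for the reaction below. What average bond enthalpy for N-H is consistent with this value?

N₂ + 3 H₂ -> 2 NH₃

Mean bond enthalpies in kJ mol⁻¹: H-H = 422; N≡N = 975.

D(N-H) ≈ 399 kJ/mol

Let D be the N-H bond energy.
Σ(broken) = 3×422 + 1×975 = 2241
Σ(formed) = 6×D = 6D
ΔH = Σ(broken) − Σ(formed) = (2241) − (6D) = +2241 − 6D
Setting this equal to −153 kJ gives 6D = 2394, so D = 399 kJ/mol.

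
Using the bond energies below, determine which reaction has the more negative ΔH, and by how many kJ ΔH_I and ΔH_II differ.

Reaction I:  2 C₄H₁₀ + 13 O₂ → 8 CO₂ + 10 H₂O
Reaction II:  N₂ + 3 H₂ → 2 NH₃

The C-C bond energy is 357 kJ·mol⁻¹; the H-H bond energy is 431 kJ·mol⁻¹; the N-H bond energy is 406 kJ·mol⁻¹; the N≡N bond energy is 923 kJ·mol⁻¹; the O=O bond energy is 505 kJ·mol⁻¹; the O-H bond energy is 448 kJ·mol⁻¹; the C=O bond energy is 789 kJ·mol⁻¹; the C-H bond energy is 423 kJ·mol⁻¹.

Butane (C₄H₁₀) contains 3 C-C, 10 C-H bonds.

Reaction I:
  Bonds broken (reactants):
    C-C: 6 × 357 = 2142
    C-H: 20 × 423 = 8460
    O=O: 13 × 505 = 6565
    Σ(broken) = 17167 kJ
  Bonds formed (products):
    C=O: 16 × 789 = 12624
    O-H: 20 × 448 = 8960
    Σ(formed) = 21584 kJ
  ΔH_I = 17167 − 21584 = −4417 kJ
Reaction II:
  Bonds broken (reactants):
    H-H: 3 × 431 = 1293
    N≡N: 1 × 923 = 923
    Σ(broken) = 2216 kJ
  Bonds formed (products):
    N-H: 6 × 406 = 2436
    Σ(formed) = 2436 kJ
  ΔH_II = 2216 − 2436 = −220 kJ
ΔH_I − ΔH_II = −4197 kJ, so reaction I has the more negative ΔH; |ΔH_I − ΔH_II| = 4197 kJ.

Reaction I, by 4197 kJ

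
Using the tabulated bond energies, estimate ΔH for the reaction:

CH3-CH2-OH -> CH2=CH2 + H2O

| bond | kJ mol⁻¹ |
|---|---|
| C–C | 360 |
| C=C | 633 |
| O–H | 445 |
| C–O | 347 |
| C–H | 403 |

ΔH ≈ +32 kJ

Bonds broken (reactants):
  C–C: 1 × 360 = 360
  C–H: 5 × 403 = 2015
  C–O: 1 × 347 = 347
  O–H: 1 × 445 = 445
  Σ(broken) = 3167 kJ
Bonds formed (products):
  C–H: 4 × 403 = 1612
  C=C: 1 × 633 = 633
  O–H: 2 × 445 = 890
  Σ(formed) = 3135 kJ
ΔH = Σ(broken) − Σ(formed) = 3167 − 3135 = +32 kJ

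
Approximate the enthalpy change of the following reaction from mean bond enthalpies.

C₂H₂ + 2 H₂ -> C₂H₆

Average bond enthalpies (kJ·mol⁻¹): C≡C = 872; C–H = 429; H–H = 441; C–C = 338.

ΔH ≈ −300 kJ

Bonds broken (reactants):
  C≡C: 1 × 872 = 872
  C–H: 2 × 429 = 858
  H–H: 2 × 441 = 882
  Σ(broken) = 2612 kJ
Bonds formed (products):
  C–C: 1 × 338 = 338
  C–H: 6 × 429 = 2574
  Σ(formed) = 2912 kJ
ΔH = Σ(broken) − Σ(formed) = 2612 − 2912 = −300 kJ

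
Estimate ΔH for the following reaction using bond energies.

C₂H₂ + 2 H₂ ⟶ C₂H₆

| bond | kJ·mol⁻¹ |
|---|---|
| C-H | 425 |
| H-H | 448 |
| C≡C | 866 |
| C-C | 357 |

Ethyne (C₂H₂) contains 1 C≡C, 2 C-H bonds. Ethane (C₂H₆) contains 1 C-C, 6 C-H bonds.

Bonds broken (reactants):
  C≡C: 1 × 866 = 866
  C-H: 2 × 425 = 850
  H-H: 2 × 448 = 896
  Σ(broken) = 2612 kJ
Bonds formed (products):
  C-C: 1 × 357 = 357
  C-H: 6 × 425 = 2550
  Σ(formed) = 2907 kJ
ΔH = Σ(broken) − Σ(formed) = 2612 − 2907 = −295 kJ

ΔH ≈ −295 kJ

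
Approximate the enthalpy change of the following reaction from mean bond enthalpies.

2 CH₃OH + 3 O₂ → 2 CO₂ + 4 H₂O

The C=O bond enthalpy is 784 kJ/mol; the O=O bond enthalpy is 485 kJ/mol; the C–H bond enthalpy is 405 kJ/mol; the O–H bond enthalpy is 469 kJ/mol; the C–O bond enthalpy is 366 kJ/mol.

Bonds broken (reactants):
  C–H: 6 × 405 = 2430
  C–O: 2 × 366 = 732
  O–H: 2 × 469 = 938
  O=O: 3 × 485 = 1455
  Σ(broken) = 5555 kJ
Bonds formed (products):
  C=O: 4 × 784 = 3136
  O–H: 8 × 469 = 3752
  Σ(formed) = 6888 kJ
ΔH = Σ(broken) − Σ(formed) = 5555 − 6888 = −1333 kJ

ΔH ≈ −1333 kJ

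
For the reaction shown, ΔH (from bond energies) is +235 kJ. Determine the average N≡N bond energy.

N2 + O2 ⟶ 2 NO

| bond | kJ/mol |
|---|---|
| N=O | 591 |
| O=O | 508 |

Let D be the N≡N bond energy.
Σ(broken) = 1×D + 1×508 = 508 + D
Σ(formed) = 2×591 = 1182
ΔH = Σ(broken) − Σ(formed) = (508 + D) − (1182) = −674 + D
Setting this equal to +235 kJ gives D = 909 kJ/mol.

D(N≡N) ≈ 909 kJ/mol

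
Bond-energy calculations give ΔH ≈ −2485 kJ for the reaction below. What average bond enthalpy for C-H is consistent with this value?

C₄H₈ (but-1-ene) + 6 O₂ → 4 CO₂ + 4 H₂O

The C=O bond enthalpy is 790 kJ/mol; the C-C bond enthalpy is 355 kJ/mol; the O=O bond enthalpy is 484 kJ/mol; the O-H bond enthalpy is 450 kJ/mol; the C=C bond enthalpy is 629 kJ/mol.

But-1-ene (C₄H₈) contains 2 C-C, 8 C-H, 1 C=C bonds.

D(C-H) ≈ 399 kJ/mol

Let D be the C-H bond energy.
Σ(broken) = 2×355 + 8×D + 1×629 + 6×484 = 4243 + 8D
Σ(formed) = 8×790 + 8×450 = 9920
ΔH = Σ(broken) − Σ(formed) = (4243 + 8D) − (9920) = −5677 + 8D
Setting this equal to −2485 kJ gives 8D = 3192, so D = 399 kJ/mol.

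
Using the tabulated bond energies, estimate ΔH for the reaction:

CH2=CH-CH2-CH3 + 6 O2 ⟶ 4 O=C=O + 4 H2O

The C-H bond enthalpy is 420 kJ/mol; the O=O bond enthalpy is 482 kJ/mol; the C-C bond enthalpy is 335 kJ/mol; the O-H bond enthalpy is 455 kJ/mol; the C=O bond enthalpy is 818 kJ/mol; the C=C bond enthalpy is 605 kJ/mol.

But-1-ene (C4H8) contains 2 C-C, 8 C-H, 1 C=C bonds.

Bonds broken (reactants):
  C-C: 2 × 335 = 670
  C-H: 8 × 420 = 3360
  C=C: 1 × 605 = 605
  O=O: 6 × 482 = 2892
  Σ(broken) = 7527 kJ
Bonds formed (products):
  C=O: 8 × 818 = 6544
  O-H: 8 × 455 = 3640
  Σ(formed) = 10184 kJ
ΔH = Σ(broken) − Σ(formed) = 7527 − 10184 = −2657 kJ

ΔH ≈ −2657 kJ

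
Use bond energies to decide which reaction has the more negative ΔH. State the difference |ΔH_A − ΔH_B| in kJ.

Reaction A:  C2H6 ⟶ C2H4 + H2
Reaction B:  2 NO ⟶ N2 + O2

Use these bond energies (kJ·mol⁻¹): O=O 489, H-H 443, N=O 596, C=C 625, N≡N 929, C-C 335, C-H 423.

Reaction B, by 339 kJ

Reaction A:
  Bonds broken (reactants):
    C-C: 1 × 335 = 335
    C-H: 6 × 423 = 2538
    Σ(broken) = 2873 kJ
  Bonds formed (products):
    C-H: 4 × 423 = 1692
    C=C: 1 × 625 = 625
    H-H: 1 × 443 = 443
    Σ(formed) = 2760 kJ
  ΔH_A = 2873 − 2760 = +113 kJ
Reaction B:
  Bonds broken (reactants):
    N=O: 2 × 596 = 1192
    Σ(broken) = 1192 kJ
  Bonds formed (products):
    N≡N: 1 × 929 = 929
    O=O: 1 × 489 = 489
    Σ(formed) = 1418 kJ
  ΔH_B = 1192 − 1418 = −226 kJ
ΔH_A − ΔH_B = +339 kJ, so reaction B has the more negative ΔH; |ΔH_A − ΔH_B| = 339 kJ.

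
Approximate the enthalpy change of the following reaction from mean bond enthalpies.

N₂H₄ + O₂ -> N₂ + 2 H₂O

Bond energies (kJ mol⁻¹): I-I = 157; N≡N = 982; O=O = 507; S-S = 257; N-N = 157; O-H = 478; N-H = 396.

Bonds broken (reactants):
  N-H: 4 × 396 = 1584
  N-N: 1 × 157 = 157
  O=O: 1 × 507 = 507
  Σ(broken) = 2248 kJ
Bonds formed (products):
  N≡N: 1 × 982 = 982
  O-H: 4 × 478 = 1912
  Σ(formed) = 2894 kJ
ΔH = Σ(broken) − Σ(formed) = 2248 − 2894 = −646 kJ

ΔH ≈ −646 kJ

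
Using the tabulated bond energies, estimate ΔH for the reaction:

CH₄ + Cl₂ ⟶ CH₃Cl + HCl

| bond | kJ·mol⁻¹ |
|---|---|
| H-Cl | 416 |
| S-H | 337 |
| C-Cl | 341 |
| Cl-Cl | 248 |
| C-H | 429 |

Bonds broken (reactants):
  C-H: 4 × 429 = 1716
  Cl-Cl: 1 × 248 = 248
  Σ(broken) = 1964 kJ
Bonds formed (products):
  C-Cl: 1 × 341 = 341
  C-H: 3 × 429 = 1287
  H-Cl: 1 × 416 = 416
  Σ(formed) = 2044 kJ
ΔH = Σ(broken) − Σ(formed) = 1964 − 2044 = −80 kJ

ΔH ≈ −80 kJ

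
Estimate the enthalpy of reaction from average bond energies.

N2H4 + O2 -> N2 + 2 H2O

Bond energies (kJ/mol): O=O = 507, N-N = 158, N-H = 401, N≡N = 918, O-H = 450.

ΔH ≈ −449 kJ

Bonds broken (reactants):
  N-H: 4 × 401 = 1604
  N-N: 1 × 158 = 158
  O=O: 1 × 507 = 507
  Σ(broken) = 2269 kJ
Bonds formed (products):
  N≡N: 1 × 918 = 918
  O-H: 4 × 450 = 1800
  Σ(formed) = 2718 kJ
ΔH = Σ(broken) − Σ(formed) = 2269 − 2718 = −449 kJ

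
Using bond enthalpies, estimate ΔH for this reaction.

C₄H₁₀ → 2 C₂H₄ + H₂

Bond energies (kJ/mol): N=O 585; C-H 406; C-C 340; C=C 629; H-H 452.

ΔH ≈ +122 kJ

Bonds broken (reactants):
  C-C: 3 × 340 = 1020
  C-H: 10 × 406 = 4060
  Σ(broken) = 5080 kJ
Bonds formed (products):
  C-H: 8 × 406 = 3248
  C=C: 2 × 629 = 1258
  H-H: 1 × 452 = 452
  Σ(formed) = 4958 kJ
ΔH = Σ(broken) − Σ(formed) = 5080 − 4958 = +122 kJ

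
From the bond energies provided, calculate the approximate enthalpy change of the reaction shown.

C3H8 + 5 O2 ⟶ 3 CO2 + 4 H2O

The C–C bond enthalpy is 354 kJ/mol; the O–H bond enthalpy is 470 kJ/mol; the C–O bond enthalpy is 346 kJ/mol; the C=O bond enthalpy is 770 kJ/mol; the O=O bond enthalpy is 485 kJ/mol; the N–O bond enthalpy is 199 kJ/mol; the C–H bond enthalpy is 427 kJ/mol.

Bonds broken (reactants):
  C–C: 2 × 354 = 708
  C–H: 8 × 427 = 3416
  O=O: 5 × 485 = 2425
  Σ(broken) = 6549 kJ
Bonds formed (products):
  C=O: 6 × 770 = 4620
  O–H: 8 × 470 = 3760
  Σ(formed) = 8380 kJ
ΔH = Σ(broken) − Σ(formed) = 6549 − 8380 = −1831 kJ

ΔH ≈ −1831 kJ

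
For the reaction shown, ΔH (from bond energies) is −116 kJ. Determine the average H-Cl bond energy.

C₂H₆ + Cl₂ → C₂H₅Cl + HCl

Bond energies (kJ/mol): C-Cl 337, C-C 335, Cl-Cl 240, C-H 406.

D(H-Cl) ≈ 425 kJ/mol

Let D be the H-Cl bond energy.
Σ(broken) = 1×335 + 6×406 + 1×240 = 3011
Σ(formed) = 1×335 + 1×337 + 5×406 + 1×D = 2702 + D
ΔH = Σ(broken) − Σ(formed) = (3011) − (2702 + D) = +309 − D
Setting this equal to −116 kJ gives D = 425 kJ/mol.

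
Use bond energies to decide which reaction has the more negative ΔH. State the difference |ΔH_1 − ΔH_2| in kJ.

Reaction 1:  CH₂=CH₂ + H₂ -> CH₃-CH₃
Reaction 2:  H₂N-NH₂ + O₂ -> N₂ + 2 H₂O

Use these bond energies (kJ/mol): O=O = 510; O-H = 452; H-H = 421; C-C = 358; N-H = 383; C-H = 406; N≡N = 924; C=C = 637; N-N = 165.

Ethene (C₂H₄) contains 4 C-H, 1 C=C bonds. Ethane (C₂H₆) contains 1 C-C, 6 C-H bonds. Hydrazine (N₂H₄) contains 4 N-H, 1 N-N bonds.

Reaction 2, by 413 kJ

Reaction 1:
  Bonds broken (reactants):
    C-H: 4 × 406 = 1624
    C=C: 1 × 637 = 637
    H-H: 1 × 421 = 421
    Σ(broken) = 2682 kJ
  Bonds formed (products):
    C-C: 1 × 358 = 358
    C-H: 6 × 406 = 2436
    Σ(formed) = 2794 kJ
  ΔH_1 = 2682 − 2794 = −112 kJ
Reaction 2:
  Bonds broken (reactants):
    N-H: 4 × 383 = 1532
    N-N: 1 × 165 = 165
    O=O: 1 × 510 = 510
    Σ(broken) = 2207 kJ
  Bonds formed (products):
    N≡N: 1 × 924 = 924
    O-H: 4 × 452 = 1808
    Σ(formed) = 2732 kJ
  ΔH_2 = 2207 − 2732 = −525 kJ
ΔH_1 − ΔH_2 = +413 kJ, so reaction 2 has the more negative ΔH; |ΔH_1 − ΔH_2| = 413 kJ.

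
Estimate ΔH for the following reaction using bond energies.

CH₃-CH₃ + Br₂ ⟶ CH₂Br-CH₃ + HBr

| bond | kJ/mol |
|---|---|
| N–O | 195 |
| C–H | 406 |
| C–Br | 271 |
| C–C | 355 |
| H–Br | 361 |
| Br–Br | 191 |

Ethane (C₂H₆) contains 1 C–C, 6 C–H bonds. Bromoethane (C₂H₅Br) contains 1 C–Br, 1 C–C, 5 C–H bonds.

ΔH ≈ −35 kJ

Bonds broken (reactants):
  Br–Br: 1 × 191 = 191
  C–C: 1 × 355 = 355
  C–H: 6 × 406 = 2436
  Σ(broken) = 2982 kJ
Bonds formed (products):
  C–Br: 1 × 271 = 271
  C–C: 1 × 355 = 355
  C–H: 5 × 406 = 2030
  H–Br: 1 × 361 = 361
  Σ(formed) = 3017 kJ
ΔH = Σ(broken) − Σ(formed) = 2982 − 3017 = −35 kJ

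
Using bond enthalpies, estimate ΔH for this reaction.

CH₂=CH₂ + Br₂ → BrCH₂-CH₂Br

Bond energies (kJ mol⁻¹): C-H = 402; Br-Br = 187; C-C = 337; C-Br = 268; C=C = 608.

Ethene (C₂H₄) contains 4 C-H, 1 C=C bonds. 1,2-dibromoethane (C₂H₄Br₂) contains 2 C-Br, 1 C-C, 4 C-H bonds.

Bonds broken (reactants):
  Br-Br: 1 × 187 = 187
  C-H: 4 × 402 = 1608
  C=C: 1 × 608 = 608
  Σ(broken) = 2403 kJ
Bonds formed (products):
  C-Br: 2 × 268 = 536
  C-C: 1 × 337 = 337
  C-H: 4 × 402 = 1608
  Σ(formed) = 2481 kJ
ΔH = Σ(broken) − Σ(formed) = 2403 − 2481 = −78 kJ

ΔH ≈ −78 kJ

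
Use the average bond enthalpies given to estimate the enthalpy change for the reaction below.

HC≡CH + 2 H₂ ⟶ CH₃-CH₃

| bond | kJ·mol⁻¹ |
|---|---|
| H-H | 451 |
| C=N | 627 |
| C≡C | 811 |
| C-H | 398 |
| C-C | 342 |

ΔH ≈ −221 kJ

Bonds broken (reactants):
  C≡C: 1 × 811 = 811
  C-H: 2 × 398 = 796
  H-H: 2 × 451 = 902
  Σ(broken) = 2509 kJ
Bonds formed (products):
  C-C: 1 × 342 = 342
  C-H: 6 × 398 = 2388
  Σ(formed) = 2730 kJ
ΔH = Σ(broken) − Σ(formed) = 2509 − 2730 = −221 kJ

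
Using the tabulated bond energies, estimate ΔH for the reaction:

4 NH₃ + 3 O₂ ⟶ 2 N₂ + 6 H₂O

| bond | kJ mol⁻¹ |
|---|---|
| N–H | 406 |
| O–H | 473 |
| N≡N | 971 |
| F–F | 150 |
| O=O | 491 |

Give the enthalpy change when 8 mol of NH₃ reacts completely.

Bonds broken (reactants):
  N–H: 12 × 406 = 4872
  O=O: 3 × 491 = 1473
  Σ(broken) = 6345 kJ
Bonds formed (products):
  N≡N: 2 × 971 = 1942
  O–H: 12 × 473 = 5676
  Σ(formed) = 7618 kJ
ΔH = Σ(broken) − Σ(formed) = 6345 − 7618 = −1273 kJ
For 2× the reaction as written: 2 × (−1273) = −2546 kJ

ΔH = −2546 kJ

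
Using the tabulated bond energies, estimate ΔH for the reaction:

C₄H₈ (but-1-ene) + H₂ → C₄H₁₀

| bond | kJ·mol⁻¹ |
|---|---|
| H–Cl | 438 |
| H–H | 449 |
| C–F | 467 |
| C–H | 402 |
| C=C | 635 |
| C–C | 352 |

Bonds broken (reactants):
  C–C: 2 × 352 = 704
  C–H: 8 × 402 = 3216
  C=C: 1 × 635 = 635
  H–H: 1 × 449 = 449
  Σ(broken) = 5004 kJ
Bonds formed (products):
  C–C: 3 × 352 = 1056
  C–H: 10 × 402 = 4020
  Σ(formed) = 5076 kJ
ΔH = Σ(broken) − Σ(formed) = 5004 − 5076 = −72 kJ

ΔH ≈ −72 kJ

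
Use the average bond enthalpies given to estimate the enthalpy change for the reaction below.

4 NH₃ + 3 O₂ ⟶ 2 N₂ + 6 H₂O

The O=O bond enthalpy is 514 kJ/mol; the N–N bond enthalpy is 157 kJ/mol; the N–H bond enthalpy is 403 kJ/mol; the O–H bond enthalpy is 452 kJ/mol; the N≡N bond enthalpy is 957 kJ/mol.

ΔH ≈ −960 kJ

Bonds broken (reactants):
  N–H: 12 × 403 = 4836
  O=O: 3 × 514 = 1542
  Σ(broken) = 6378 kJ
Bonds formed (products):
  N≡N: 2 × 957 = 1914
  O–H: 12 × 452 = 5424
  Σ(formed) = 7338 kJ
ΔH = Σ(broken) − Σ(formed) = 6378 − 7338 = −960 kJ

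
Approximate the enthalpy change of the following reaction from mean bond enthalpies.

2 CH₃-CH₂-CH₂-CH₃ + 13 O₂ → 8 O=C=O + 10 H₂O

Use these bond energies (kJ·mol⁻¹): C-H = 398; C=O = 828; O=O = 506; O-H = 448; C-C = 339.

ΔH ≈ −5636 kJ

Bonds broken (reactants):
  C-C: 6 × 339 = 2034
  C-H: 20 × 398 = 7960
  O=O: 13 × 506 = 6578
  Σ(broken) = 16572 kJ
Bonds formed (products):
  C=O: 16 × 828 = 13248
  O-H: 20 × 448 = 8960
  Σ(formed) = 22208 kJ
ΔH = Σ(broken) − Σ(formed) = 16572 − 22208 = −5636 kJ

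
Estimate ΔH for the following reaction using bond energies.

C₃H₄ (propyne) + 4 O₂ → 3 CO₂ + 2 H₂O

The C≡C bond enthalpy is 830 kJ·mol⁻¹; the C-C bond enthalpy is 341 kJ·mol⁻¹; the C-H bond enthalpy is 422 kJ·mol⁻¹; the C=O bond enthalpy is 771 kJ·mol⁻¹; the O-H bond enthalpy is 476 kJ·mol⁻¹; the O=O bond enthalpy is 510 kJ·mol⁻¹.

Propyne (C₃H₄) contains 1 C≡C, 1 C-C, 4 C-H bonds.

Bonds broken (reactants):
  C≡C: 1 × 830 = 830
  C-C: 1 × 341 = 341
  C-H: 4 × 422 = 1688
  O=O: 4 × 510 = 2040
  Σ(broken) = 4899 kJ
Bonds formed (products):
  C=O: 6 × 771 = 4626
  O-H: 4 × 476 = 1904
  Σ(formed) = 6530 kJ
ΔH = Σ(broken) − Σ(formed) = 4899 − 6530 = −1631 kJ

ΔH ≈ −1631 kJ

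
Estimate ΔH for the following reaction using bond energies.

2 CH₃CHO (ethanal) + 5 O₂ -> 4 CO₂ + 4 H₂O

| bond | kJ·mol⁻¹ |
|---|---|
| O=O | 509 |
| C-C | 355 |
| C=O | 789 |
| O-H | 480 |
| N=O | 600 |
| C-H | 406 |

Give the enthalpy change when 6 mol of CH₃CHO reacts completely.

Bonds broken (reactants):
  C-C: 2 × 355 = 710
  C-H: 8 × 406 = 3248
  C=O: 2 × 789 = 1578
  O=O: 5 × 509 = 2545
  Σ(broken) = 8081 kJ
Bonds formed (products):
  C=O: 8 × 789 = 6312
  O-H: 8 × 480 = 3840
  Σ(formed) = 10152 kJ
ΔH = Σ(broken) − Σ(formed) = 8081 − 10152 = −2071 kJ
For 3× the reaction as written: 3 × (−2071) = −6213 kJ

ΔH = −6213 kJ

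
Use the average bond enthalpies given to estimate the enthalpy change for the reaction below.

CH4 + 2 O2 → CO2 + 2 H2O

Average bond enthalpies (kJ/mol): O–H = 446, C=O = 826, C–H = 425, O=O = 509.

ΔH ≈ −718 kJ

Bonds broken (reactants):
  C–H: 4 × 425 = 1700
  O=O: 2 × 509 = 1018
  Σ(broken) = 2718 kJ
Bonds formed (products):
  C=O: 2 × 826 = 1652
  O–H: 4 × 446 = 1784
  Σ(formed) = 3436 kJ
ΔH = Σ(broken) − Σ(formed) = 2718 − 3436 = −718 kJ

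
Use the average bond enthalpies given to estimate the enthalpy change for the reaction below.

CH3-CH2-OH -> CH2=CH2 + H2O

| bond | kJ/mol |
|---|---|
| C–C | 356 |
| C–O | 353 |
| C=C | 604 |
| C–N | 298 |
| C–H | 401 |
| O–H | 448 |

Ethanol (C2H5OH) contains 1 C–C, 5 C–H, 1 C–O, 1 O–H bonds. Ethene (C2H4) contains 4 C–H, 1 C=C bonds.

ΔH ≈ +58 kJ

Bonds broken (reactants):
  C–C: 1 × 356 = 356
  C–H: 5 × 401 = 2005
  C–O: 1 × 353 = 353
  O–H: 1 × 448 = 448
  Σ(broken) = 3162 kJ
Bonds formed (products):
  C–H: 4 × 401 = 1604
  C=C: 1 × 604 = 604
  O–H: 2 × 448 = 896
  Σ(formed) = 3104 kJ
ΔH = Σ(broken) − Σ(formed) = 3162 − 3104 = +58 kJ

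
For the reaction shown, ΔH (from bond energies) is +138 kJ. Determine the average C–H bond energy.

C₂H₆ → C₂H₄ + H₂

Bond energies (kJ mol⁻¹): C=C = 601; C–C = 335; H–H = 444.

D(C–H) ≈ 424 kJ/mol

Let D be the C–H bond energy.
Σ(broken) = 1×335 + 6×D = 335 + 6D
Σ(formed) = 4×D + 1×601 + 1×444 = 1045 + 4D
ΔH = Σ(broken) − Σ(formed) = (335 + 6D) − (1045 + 4D) = −710 + 2D
Setting this equal to +138 kJ gives 2D = 848, so D = 424 kJ/mol.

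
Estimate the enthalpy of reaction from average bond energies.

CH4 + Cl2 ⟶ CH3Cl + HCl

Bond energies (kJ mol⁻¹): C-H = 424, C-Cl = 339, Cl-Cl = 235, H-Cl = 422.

ΔH ≈ −102 kJ

Bonds broken (reactants):
  C-H: 4 × 424 = 1696
  Cl-Cl: 1 × 235 = 235
  Σ(broken) = 1931 kJ
Bonds formed (products):
  C-Cl: 1 × 339 = 339
  C-H: 3 × 424 = 1272
  H-Cl: 1 × 422 = 422
  Σ(formed) = 2033 kJ
ΔH = Σ(broken) − Σ(formed) = 1931 − 2033 = −102 kJ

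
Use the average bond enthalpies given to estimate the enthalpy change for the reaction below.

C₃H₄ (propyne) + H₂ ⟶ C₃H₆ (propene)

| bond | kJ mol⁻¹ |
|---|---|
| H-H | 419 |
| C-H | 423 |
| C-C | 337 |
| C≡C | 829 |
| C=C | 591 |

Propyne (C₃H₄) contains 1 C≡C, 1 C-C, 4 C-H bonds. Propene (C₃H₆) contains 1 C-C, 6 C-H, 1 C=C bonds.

ΔH ≈ −189 kJ

Bonds broken (reactants):
  C≡C: 1 × 829 = 829
  C-C: 1 × 337 = 337
  C-H: 4 × 423 = 1692
  H-H: 1 × 419 = 419
  Σ(broken) = 3277 kJ
Bonds formed (products):
  C-C: 1 × 337 = 337
  C-H: 6 × 423 = 2538
  C=C: 1 × 591 = 591
  Σ(formed) = 3466 kJ
ΔH = Σ(broken) − Σ(formed) = 3277 − 3466 = −189 kJ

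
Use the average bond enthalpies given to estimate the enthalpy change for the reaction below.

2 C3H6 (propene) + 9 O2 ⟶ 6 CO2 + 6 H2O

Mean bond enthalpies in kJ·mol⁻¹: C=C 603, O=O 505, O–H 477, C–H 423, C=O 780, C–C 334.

ΔH ≈ −3589 kJ

Bonds broken (reactants):
  C–C: 2 × 334 = 668
  C–H: 12 × 423 = 5076
  C=C: 2 × 603 = 1206
  O=O: 9 × 505 = 4545
  Σ(broken) = 11495 kJ
Bonds formed (products):
  C=O: 12 × 780 = 9360
  O–H: 12 × 477 = 5724
  Σ(formed) = 15084 kJ
ΔH = Σ(broken) − Σ(formed) = 11495 − 15084 = −3589 kJ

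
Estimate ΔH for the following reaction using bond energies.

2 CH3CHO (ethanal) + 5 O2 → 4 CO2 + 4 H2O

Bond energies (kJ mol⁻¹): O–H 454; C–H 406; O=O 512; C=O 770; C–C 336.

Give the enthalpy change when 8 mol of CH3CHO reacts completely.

ΔH = −7088 kJ

Bonds broken (reactants):
  C–C: 2 × 336 = 672
  C–H: 8 × 406 = 3248
  C=O: 2 × 770 = 1540
  O=O: 5 × 512 = 2560
  Σ(broken) = 8020 kJ
Bonds formed (products):
  C=O: 8 × 770 = 6160
  O–H: 8 × 454 = 3632
  Σ(formed) = 9792 kJ
ΔH = Σ(broken) − Σ(formed) = 8020 − 9792 = −1772 kJ
For 4× the reaction as written: 4 × (−1772) = −7088 kJ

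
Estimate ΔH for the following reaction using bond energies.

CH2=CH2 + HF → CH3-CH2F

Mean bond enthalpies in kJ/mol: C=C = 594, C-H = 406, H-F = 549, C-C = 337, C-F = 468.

ΔH ≈ −68 kJ

Bonds broken (reactants):
  C-H: 4 × 406 = 1624
  C=C: 1 × 594 = 594
  H-F: 1 × 549 = 549
  Σ(broken) = 2767 kJ
Bonds formed (products):
  C-C: 1 × 337 = 337
  C-F: 1 × 468 = 468
  C-H: 5 × 406 = 2030
  Σ(formed) = 2835 kJ
ΔH = Σ(broken) − Σ(formed) = 2767 − 2835 = −68 kJ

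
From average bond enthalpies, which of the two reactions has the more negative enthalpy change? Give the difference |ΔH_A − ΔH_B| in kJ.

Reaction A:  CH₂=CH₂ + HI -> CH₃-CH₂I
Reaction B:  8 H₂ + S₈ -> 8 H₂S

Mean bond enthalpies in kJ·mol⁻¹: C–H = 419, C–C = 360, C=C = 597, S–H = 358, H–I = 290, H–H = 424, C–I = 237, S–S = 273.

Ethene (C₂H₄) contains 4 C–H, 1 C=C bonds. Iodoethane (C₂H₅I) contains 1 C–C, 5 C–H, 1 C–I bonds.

Reaction A:
  Bonds broken (reactants):
    C–H: 4 × 419 = 1676
    C=C: 1 × 597 = 597
    H–I: 1 × 290 = 290
    Σ(broken) = 2563 kJ
  Bonds formed (products):
    C–C: 1 × 360 = 360
    C–H: 5 × 419 = 2095
    C–I: 1 × 237 = 237
    Σ(formed) = 2692 kJ
  ΔH_A = 2563 − 2692 = −129 kJ
Reaction B:
  Bonds broken (reactants):
    H–H: 8 × 424 = 3392
    S–S: 8 × 273 = 2184
    Σ(broken) = 5576 kJ
  Bonds formed (products):
    S–H: 16 × 358 = 5728
    Σ(formed) = 5728 kJ
  ΔH_B = 5576 − 5728 = −152 kJ
ΔH_A − ΔH_B = +23 kJ, so reaction B has the more negative ΔH; |ΔH_A − ΔH_B| = 23 kJ.

Reaction B, by 23 kJ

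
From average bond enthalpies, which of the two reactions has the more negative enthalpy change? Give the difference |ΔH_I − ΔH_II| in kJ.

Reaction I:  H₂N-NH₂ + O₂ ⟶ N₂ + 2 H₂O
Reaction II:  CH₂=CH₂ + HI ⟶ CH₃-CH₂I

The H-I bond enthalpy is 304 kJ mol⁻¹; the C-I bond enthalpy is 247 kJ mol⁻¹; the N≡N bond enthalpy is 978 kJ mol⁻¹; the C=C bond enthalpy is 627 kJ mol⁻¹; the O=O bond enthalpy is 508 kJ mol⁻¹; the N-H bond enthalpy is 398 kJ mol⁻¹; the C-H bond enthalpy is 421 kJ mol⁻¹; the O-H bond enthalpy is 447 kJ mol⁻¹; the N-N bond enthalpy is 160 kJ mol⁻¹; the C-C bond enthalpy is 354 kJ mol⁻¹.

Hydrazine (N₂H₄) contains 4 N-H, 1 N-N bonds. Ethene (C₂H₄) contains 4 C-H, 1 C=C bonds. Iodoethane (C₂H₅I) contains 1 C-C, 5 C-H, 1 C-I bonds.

Reaction I:
  Bonds broken (reactants):
    N-H: 4 × 398 = 1592
    N-N: 1 × 160 = 160
    O=O: 1 × 508 = 508
    Σ(broken) = 2260 kJ
  Bonds formed (products):
    N≡N: 1 × 978 = 978
    O-H: 4 × 447 = 1788
    Σ(formed) = 2766 kJ
  ΔH_I = 2260 − 2766 = −506 kJ
Reaction II:
  Bonds broken (reactants):
    C-H: 4 × 421 = 1684
    C=C: 1 × 627 = 627
    H-I: 1 × 304 = 304
    Σ(broken) = 2615 kJ
  Bonds formed (products):
    C-C: 1 × 354 = 354
    C-H: 5 × 421 = 2105
    C-I: 1 × 247 = 247
    Σ(formed) = 2706 kJ
  ΔH_II = 2615 − 2706 = −91 kJ
ΔH_I − ΔH_II = −415 kJ, so reaction I has the more negative ΔH; |ΔH_I − ΔH_II| = 415 kJ.

Reaction I, by 415 kJ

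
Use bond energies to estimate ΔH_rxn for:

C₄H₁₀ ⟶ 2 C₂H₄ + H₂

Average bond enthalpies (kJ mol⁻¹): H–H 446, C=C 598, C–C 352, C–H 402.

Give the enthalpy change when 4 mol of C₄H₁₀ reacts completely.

ΔH = +872 kJ

Bonds broken (reactants):
  C–C: 3 × 352 = 1056
  C–H: 10 × 402 = 4020
  Σ(broken) = 5076 kJ
Bonds formed (products):
  C–H: 8 × 402 = 3216
  C=C: 2 × 598 = 1196
  H–H: 1 × 446 = 446
  Σ(formed) = 4858 kJ
ΔH = Σ(broken) − Σ(formed) = 5076 − 4858 = +218 kJ
For 4× the reaction as written: 4 × (+218) = +872 kJ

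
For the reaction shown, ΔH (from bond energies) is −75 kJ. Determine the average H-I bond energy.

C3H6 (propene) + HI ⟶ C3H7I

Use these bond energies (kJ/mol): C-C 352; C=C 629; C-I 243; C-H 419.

D(H-I) ≈ 310 kJ/mol

Let D be the H-I bond energy.
Σ(broken) = 1×352 + 6×419 + 1×629 + 1×D = 3495 + D
Σ(formed) = 2×352 + 7×419 + 1×243 = 3880
ΔH = Σ(broken) − Σ(formed) = (3495 + D) − (3880) = −385 + D
Setting this equal to −75 kJ gives D = 310 kJ/mol.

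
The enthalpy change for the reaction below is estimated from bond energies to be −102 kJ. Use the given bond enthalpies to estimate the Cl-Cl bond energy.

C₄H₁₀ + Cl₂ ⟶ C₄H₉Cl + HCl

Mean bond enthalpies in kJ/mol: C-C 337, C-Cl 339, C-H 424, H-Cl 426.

Let D be the Cl-Cl bond energy.
Σ(broken) = 3×337 + 10×424 + 1×D = 5251 + D
Σ(formed) = 3×337 + 1×339 + 9×424 + 1×426 = 5592
ΔH = Σ(broken) − Σ(formed) = (5251 + D) − (5592) = −341 + D
Setting this equal to −102 kJ gives D = 239 kJ/mol.

D(Cl-Cl) ≈ 239 kJ/mol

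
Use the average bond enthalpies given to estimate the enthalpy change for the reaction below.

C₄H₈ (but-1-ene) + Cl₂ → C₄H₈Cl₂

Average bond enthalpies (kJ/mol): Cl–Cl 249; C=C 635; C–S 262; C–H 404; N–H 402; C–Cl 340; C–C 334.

Bonds broken (reactants):
  C–C: 2 × 334 = 668
  C–H: 8 × 404 = 3232
  C=C: 1 × 635 = 635
  Cl–Cl: 1 × 249 = 249
  Σ(broken) = 4784 kJ
Bonds formed (products):
  C–C: 3 × 334 = 1002
  C–Cl: 2 × 340 = 680
  C–H: 8 × 404 = 3232
  Σ(formed) = 4914 kJ
ΔH = Σ(broken) − Σ(formed) = 4784 − 4914 = −130 kJ

ΔH ≈ −130 kJ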